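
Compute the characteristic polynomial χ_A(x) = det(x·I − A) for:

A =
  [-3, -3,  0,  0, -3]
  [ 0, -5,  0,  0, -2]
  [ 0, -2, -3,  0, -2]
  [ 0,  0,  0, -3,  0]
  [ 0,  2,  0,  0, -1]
x^5 + 15*x^4 + 90*x^3 + 270*x^2 + 405*x + 243

Expanding det(x·I − A) (e.g. by cofactor expansion or by noting that A is similar to its Jordan form J, which has the same characteristic polynomial as A) gives
  χ_A(x) = x^5 + 15*x^4 + 90*x^3 + 270*x^2 + 405*x + 243
which factors as (x + 3)^5. The eigenvalues (with algebraic multiplicities) are λ = -3 with multiplicity 5.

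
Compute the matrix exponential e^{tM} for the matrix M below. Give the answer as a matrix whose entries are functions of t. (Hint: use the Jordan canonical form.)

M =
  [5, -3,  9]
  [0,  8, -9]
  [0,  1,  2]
e^{tM} =
  [exp(5*t), -3*t*exp(5*t), 9*t*exp(5*t)]
  [0, 3*t*exp(5*t) + exp(5*t), -9*t*exp(5*t)]
  [0, t*exp(5*t), -3*t*exp(5*t) + exp(5*t)]

Strategy: write M = P · J · P⁻¹ where J is a Jordan canonical form, so e^{tM} = P · e^{tJ} · P⁻¹, and e^{tJ} can be computed block-by-block.

M has Jordan form
J =
  [5, 1, 0]
  [0, 5, 0]
  [0, 0, 5]
(up to reordering of blocks).

Per-block formulas:
  For a 1×1 block at λ = 5: exp(t · [5]) = [e^(5t)].
  For a 2×2 Jordan block J_2(5): exp(t · J_2(5)) = e^(5t)·(I + t·N), where N is the 2×2 nilpotent shift.

After assembling e^{tJ} and conjugating by P, we get:

e^{tM} =
  [exp(5*t), -3*t*exp(5*t), 9*t*exp(5*t)]
  [0, 3*t*exp(5*t) + exp(5*t), -9*t*exp(5*t)]
  [0, t*exp(5*t), -3*t*exp(5*t) + exp(5*t)]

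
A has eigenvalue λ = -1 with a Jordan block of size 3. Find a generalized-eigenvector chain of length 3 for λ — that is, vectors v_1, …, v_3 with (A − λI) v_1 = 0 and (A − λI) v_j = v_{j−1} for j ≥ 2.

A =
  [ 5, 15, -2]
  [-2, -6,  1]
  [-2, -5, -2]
A Jordan chain for λ = -1 of length 3:
v_1 = (10, -4, 0)ᵀ
v_2 = (6, -2, -2)ᵀ
v_3 = (1, 0, 0)ᵀ

Let N = A − (-1)·I. We want v_3 with N^3 v_3 = 0 but N^2 v_3 ≠ 0; then v_{j-1} := N · v_j for j = 3, …, 2.

Pick v_3 = (1, 0, 0)ᵀ.
Then v_2 = N · v_3 = (6, -2, -2)ᵀ.
Then v_1 = N · v_2 = (10, -4, 0)ᵀ.

Sanity check: (A − (-1)·I) v_1 = (0, 0, 0)ᵀ = 0. ✓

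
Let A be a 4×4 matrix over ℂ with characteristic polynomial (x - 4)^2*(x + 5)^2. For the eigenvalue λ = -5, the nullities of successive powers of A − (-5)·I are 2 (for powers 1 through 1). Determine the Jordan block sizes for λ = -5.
Block sizes for λ = -5: [1, 1]

From the dimensions of kernels of powers, the number of Jordan blocks of size at least j is d_j − d_{j−1} where d_j = dim ker(N^j) (with d_0 = 0). Computing the differences gives [2].
The number of blocks of size exactly k is (#blocks of size ≥ k) − (#blocks of size ≥ k + 1), so the partition is: 2 block(s) of size 1.
In nonincreasing order the block sizes are [1, 1].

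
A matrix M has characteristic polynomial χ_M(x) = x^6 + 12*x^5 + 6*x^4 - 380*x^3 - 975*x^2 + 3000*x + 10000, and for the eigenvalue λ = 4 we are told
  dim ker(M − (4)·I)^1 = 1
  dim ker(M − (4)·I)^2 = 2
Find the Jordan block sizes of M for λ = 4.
Block sizes for λ = 4: [2]

From the dimensions of kernels of powers, the number of Jordan blocks of size at least j is d_j − d_{j−1} where d_j = dim ker(N^j) (with d_0 = 0). Computing the differences gives [1, 1].
The number of blocks of size exactly k is (#blocks of size ≥ k) − (#blocks of size ≥ k + 1), so the partition is: 1 block(s) of size 2.
In nonincreasing order the block sizes are [2].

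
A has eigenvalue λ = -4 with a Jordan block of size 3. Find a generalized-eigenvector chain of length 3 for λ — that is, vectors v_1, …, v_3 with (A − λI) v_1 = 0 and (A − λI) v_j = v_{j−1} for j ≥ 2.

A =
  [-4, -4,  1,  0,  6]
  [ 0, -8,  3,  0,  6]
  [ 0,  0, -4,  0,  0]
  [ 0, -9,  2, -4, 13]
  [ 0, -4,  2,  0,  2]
A Jordan chain for λ = -4 of length 3:
v_1 = (0, 0, 0, -1, 0)ᵀ
v_2 = (1, 3, 0, 2, 2)ᵀ
v_3 = (0, 0, 1, 0, 0)ᵀ

Let N = A − (-4)·I. We want v_3 with N^3 v_3 = 0 but N^2 v_3 ≠ 0; then v_{j-1} := N · v_j for j = 3, …, 2.

Pick v_3 = (0, 0, 1, 0, 0)ᵀ.
Then v_2 = N · v_3 = (1, 3, 0, 2, 2)ᵀ.
Then v_1 = N · v_2 = (0, 0, 0, -1, 0)ᵀ.

Sanity check: (A − (-4)·I) v_1 = (0, 0, 0, 0, 0)ᵀ = 0. ✓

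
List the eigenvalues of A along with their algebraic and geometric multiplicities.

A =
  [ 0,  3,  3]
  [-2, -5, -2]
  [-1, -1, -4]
λ = -3: alg = 3, geom = 2

Step 1 — factor the characteristic polynomial to read off the algebraic multiplicities:
  χ_A(x) = (x + 3)^3

Step 2 — compute geometric multiplicities via the rank-nullity identity g(λ) = n − rank(A − λI):
  rank(A − (-3)·I) = 1, so dim ker(A − (-3)·I) = n − 1 = 2

Summary:
  λ = -3: algebraic multiplicity = 3, geometric multiplicity = 2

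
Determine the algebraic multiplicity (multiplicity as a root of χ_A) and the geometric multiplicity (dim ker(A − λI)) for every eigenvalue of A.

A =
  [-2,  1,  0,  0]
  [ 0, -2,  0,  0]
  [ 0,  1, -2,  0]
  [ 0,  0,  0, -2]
λ = -2: alg = 4, geom = 3

Step 1 — factor the characteristic polynomial to read off the algebraic multiplicities:
  χ_A(x) = (x + 2)^4

Step 2 — compute geometric multiplicities via the rank-nullity identity g(λ) = n − rank(A − λI):
  rank(A − (-2)·I) = 1, so dim ker(A − (-2)·I) = n − 1 = 3

Summary:
  λ = -2: algebraic multiplicity = 4, geometric multiplicity = 3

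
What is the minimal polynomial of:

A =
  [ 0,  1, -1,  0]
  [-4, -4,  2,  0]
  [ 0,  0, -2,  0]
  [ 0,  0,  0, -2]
x^2 + 4*x + 4

The characteristic polynomial is χ_A(x) = (x + 2)^4, so the eigenvalues are known. The minimal polynomial is
  m_A(x) = Π_λ (x − λ)^{k_λ}
where k_λ is the size of the *largest* Jordan block for λ (equivalently, the smallest k with (A − λI)^k v = 0 for every generalised eigenvector v of λ).

  λ = -2: largest Jordan block has size 2, contributing (x + 2)^2

So m_A(x) = (x + 2)^2 = x^2 + 4*x + 4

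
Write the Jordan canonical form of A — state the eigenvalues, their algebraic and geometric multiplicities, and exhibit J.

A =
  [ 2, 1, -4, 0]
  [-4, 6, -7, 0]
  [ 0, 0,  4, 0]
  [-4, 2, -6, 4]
J_3(4) ⊕ J_1(4)

The characteristic polynomial is
  det(x·I − A) = x^4 - 16*x^3 + 96*x^2 - 256*x + 256 = (x - 4)^4

Eigenvalues and multiplicities (the geometric multiplicity of λ is n − rank(A − λI), which equals the number of Jordan blocks for λ):
  λ = 4: algebraic multiplicity = 4, geometric multiplicity = 2

Determining the block sizes for each eigenvalue:
  λ = 4: with am = 4 and gm = 2, the partition is not yet determined (e.g. several partitions of 4 into 2 parts exist). Let N = A − (4)·I. Computing rank(N^1) = 2, rank(N^2) = 1, rank(N^3) = 0; the number of blocks of size ≥ j is rank(N^{j−1}) − rank(N^j), giving [2, 1, 1]. So we have 1 block(s) of size 3, 1 block(s) of size 1 → block sizes [3, 1]

Assembling the blocks gives a Jordan form
J =
  [4, 1, 0, 0]
  [0, 4, 1, 0]
  [0, 0, 4, 0]
  [0, 0, 0, 4]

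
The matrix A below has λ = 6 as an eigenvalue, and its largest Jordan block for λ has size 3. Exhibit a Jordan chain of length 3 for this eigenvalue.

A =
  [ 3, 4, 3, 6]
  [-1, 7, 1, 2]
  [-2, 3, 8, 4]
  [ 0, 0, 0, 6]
A Jordan chain for λ = 6 of length 3:
v_1 = (-1, 0, -1, 0)ᵀ
v_2 = (-3, -1, -2, 0)ᵀ
v_3 = (1, 0, 0, 0)ᵀ

Let N = A − (6)·I. We want v_3 with N^3 v_3 = 0 but N^2 v_3 ≠ 0; then v_{j-1} := N · v_j for j = 3, …, 2.

Pick v_3 = (1, 0, 0, 0)ᵀ.
Then v_2 = N · v_3 = (-3, -1, -2, 0)ᵀ.
Then v_1 = N · v_2 = (-1, 0, -1, 0)ᵀ.

Sanity check: (A − (6)·I) v_1 = (0, 0, 0, 0)ᵀ = 0. ✓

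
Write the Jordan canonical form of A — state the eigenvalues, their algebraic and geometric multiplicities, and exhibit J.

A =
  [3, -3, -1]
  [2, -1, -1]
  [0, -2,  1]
J_3(1)

The characteristic polynomial is
  det(x·I − A) = x^3 - 3*x^2 + 3*x - 1 = (x - 1)^3

Eigenvalues and multiplicities (the geometric multiplicity of λ is n − rank(A − λI), which equals the number of Jordan blocks for λ):
  λ = 1: algebraic multiplicity = 3, geometric multiplicity = 1

Determining the block sizes for each eigenvalue:
  λ = 1: one block (gm = 1), so the single block has size am = 3 → block sizes [3]

Assembling the blocks gives a Jordan form
J =
  [1, 1, 0]
  [0, 1, 1]
  [0, 0, 1]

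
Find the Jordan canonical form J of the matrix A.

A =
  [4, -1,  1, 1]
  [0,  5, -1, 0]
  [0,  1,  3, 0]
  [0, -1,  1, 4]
J_3(4) ⊕ J_1(4)

The characteristic polynomial is
  det(x·I − A) = x^4 - 16*x^3 + 96*x^2 - 256*x + 256 = (x - 4)^4

Eigenvalues and multiplicities (the geometric multiplicity of λ is n − rank(A − λI), which equals the number of Jordan blocks for λ):
  λ = 4: algebraic multiplicity = 4, geometric multiplicity = 2

Determining the block sizes for each eigenvalue:
  λ = 4: with am = 4 and gm = 2, the partition is not yet determined (e.g. several partitions of 4 into 2 parts exist). Let N = A − (4)·I. Computing rank(N^1) = 2, rank(N^2) = 1, rank(N^3) = 0; the number of blocks of size ≥ j is rank(N^{j−1}) − rank(N^j), giving [2, 1, 1]. So we have 1 block(s) of size 3, 1 block(s) of size 1 → block sizes [3, 1]

Assembling the blocks gives a Jordan form
J =
  [4, 1, 0, 0]
  [0, 4, 1, 0]
  [0, 0, 4, 0]
  [0, 0, 0, 4]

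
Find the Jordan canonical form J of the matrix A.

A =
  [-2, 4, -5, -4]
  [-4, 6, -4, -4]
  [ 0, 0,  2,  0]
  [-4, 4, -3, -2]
J_1(-2) ⊕ J_2(2) ⊕ J_1(2)

The characteristic polynomial is
  det(x·I − A) = x^4 - 4*x^3 + 16*x - 16 = (x - 2)^3*(x + 2)

Eigenvalues and multiplicities (the geometric multiplicity of λ is n − rank(A − λI), which equals the number of Jordan blocks for λ):
  λ = -2: algebraic multiplicity = 1, geometric multiplicity = 1
  λ = 2: algebraic multiplicity = 3, geometric multiplicity = 2

Determining the block sizes for each eigenvalue:
  λ = -2: one block (gm = 1), so the single block has size am = 1 → block sizes [1]
  λ = 2: 2 blocks summing to 3 forces exactly one block of size 2 and the rest size 1 → block sizes [2, 1]

Assembling the blocks gives a Jordan form
J =
  [-2, 0, 0, 0]
  [ 0, 2, 1, 0]
  [ 0, 0, 2, 0]
  [ 0, 0, 0, 2]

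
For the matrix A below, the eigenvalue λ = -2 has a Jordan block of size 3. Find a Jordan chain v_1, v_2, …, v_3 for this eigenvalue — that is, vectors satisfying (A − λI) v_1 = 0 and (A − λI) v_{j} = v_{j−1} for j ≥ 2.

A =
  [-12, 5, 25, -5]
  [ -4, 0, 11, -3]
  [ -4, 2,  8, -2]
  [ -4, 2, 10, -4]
A Jordan chain for λ = -2 of length 3:
v_1 = (5, 2, 2, 2)ᵀ
v_2 = (25, 11, 10, 10)ᵀ
v_3 = (0, 0, 1, 0)ᵀ

Let N = A − (-2)·I. We want v_3 with N^3 v_3 = 0 but N^2 v_3 ≠ 0; then v_{j-1} := N · v_j for j = 3, …, 2.

Pick v_3 = (0, 0, 1, 0)ᵀ.
Then v_2 = N · v_3 = (25, 11, 10, 10)ᵀ.
Then v_1 = N · v_2 = (5, 2, 2, 2)ᵀ.

Sanity check: (A − (-2)·I) v_1 = (0, 0, 0, 0)ᵀ = 0. ✓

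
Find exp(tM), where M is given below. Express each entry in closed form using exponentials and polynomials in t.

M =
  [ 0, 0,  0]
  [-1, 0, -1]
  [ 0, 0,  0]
e^{tM} =
  [1, 0, 0]
  [-t, 1, -t]
  [0, 0, 1]

Strategy: write M = P · J · P⁻¹ where J is a Jordan canonical form, so e^{tM} = P · e^{tJ} · P⁻¹, and e^{tJ} can be computed block-by-block.

M has Jordan form
J =
  [0, 1, 0]
  [0, 0, 0]
  [0, 0, 0]
(up to reordering of blocks).

Per-block formulas:
  For a 1×1 block at λ = 0: exp(t · [0]) = [e^(0t)].
  For a 2×2 Jordan block J_2(0): exp(t · J_2(0)) = e^(0t)·(I + t·N), where N is the 2×2 nilpotent shift.

After assembling e^{tJ} and conjugating by P, we get:

e^{tM} =
  [1, 0, 0]
  [-t, 1, -t]
  [0, 0, 1]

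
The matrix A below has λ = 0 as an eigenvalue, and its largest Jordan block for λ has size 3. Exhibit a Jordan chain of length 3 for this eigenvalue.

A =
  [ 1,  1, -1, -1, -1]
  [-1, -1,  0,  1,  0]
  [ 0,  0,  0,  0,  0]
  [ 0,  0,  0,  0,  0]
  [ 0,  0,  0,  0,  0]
A Jordan chain for λ = 0 of length 3:
v_1 = (-1, 1, 0, 0, 0)ᵀ
v_2 = (-1, 0, 0, 0, 0)ᵀ
v_3 = (0, 0, 1, 0, 0)ᵀ

Let N = A − (0)·I. We want v_3 with N^3 v_3 = 0 but N^2 v_3 ≠ 0; then v_{j-1} := N · v_j for j = 3, …, 2.

Pick v_3 = (0, 0, 1, 0, 0)ᵀ.
Then v_2 = N · v_3 = (-1, 0, 0, 0, 0)ᵀ.
Then v_1 = N · v_2 = (-1, 1, 0, 0, 0)ᵀ.

Sanity check: (A − (0)·I) v_1 = (0, 0, 0, 0, 0)ᵀ = 0. ✓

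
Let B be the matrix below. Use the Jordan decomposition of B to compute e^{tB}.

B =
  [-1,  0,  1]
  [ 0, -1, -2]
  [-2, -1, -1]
e^{tB} =
  [-t^2*exp(-t) + exp(-t), -t^2*exp(-t)/2, t*exp(-t)]
  [2*t^2*exp(-t), t^2*exp(-t) + exp(-t), -2*t*exp(-t)]
  [-2*t*exp(-t), -t*exp(-t), exp(-t)]

Strategy: write B = P · J · P⁻¹ where J is a Jordan canonical form, so e^{tB} = P · e^{tJ} · P⁻¹, and e^{tJ} can be computed block-by-block.

B has Jordan form
J =
  [-1,  1,  0]
  [ 0, -1,  1]
  [ 0,  0, -1]
(up to reordering of blocks).

Per-block formulas:
  For a 3×3 Jordan block J_3(-1): exp(t · J_3(-1)) = e^(-1t)·(I + t·N + (t^2/2)·N^2), where N is the 3×3 nilpotent shift.

After assembling e^{tJ} and conjugating by P, we get:

e^{tB} =
  [-t^2*exp(-t) + exp(-t), -t^2*exp(-t)/2, t*exp(-t)]
  [2*t^2*exp(-t), t^2*exp(-t) + exp(-t), -2*t*exp(-t)]
  [-2*t*exp(-t), -t*exp(-t), exp(-t)]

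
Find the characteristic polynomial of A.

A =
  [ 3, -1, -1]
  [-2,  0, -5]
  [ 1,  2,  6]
x^3 - 9*x^2 + 27*x - 27

Expanding det(x·I − A) (e.g. by cofactor expansion or by noting that A is similar to its Jordan form J, which has the same characteristic polynomial as A) gives
  χ_A(x) = x^3 - 9*x^2 + 27*x - 27
which factors as (x - 3)^3. The eigenvalues (with algebraic multiplicities) are λ = 3 with multiplicity 3.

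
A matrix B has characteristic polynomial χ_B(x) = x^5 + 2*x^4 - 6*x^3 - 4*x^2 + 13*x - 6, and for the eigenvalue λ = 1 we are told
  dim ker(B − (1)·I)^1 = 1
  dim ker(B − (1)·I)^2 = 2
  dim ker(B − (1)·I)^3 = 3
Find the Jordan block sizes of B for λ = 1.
Block sizes for λ = 1: [3]

From the dimensions of kernels of powers, the number of Jordan blocks of size at least j is d_j − d_{j−1} where d_j = dim ker(N^j) (with d_0 = 0). Computing the differences gives [1, 1, 1].
The number of blocks of size exactly k is (#blocks of size ≥ k) − (#blocks of size ≥ k + 1), so the partition is: 1 block(s) of size 3.
In nonincreasing order the block sizes are [3].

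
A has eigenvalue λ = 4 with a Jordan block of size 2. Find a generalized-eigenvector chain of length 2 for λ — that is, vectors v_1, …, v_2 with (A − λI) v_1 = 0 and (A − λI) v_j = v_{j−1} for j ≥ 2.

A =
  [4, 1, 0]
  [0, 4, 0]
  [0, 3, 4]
A Jordan chain for λ = 4 of length 2:
v_1 = (1, 0, 3)ᵀ
v_2 = (0, 1, 0)ᵀ

Let N = A − (4)·I. We want v_2 with N^2 v_2 = 0 but N^1 v_2 ≠ 0; then v_{j-1} := N · v_j for j = 2, …, 2.

Pick v_2 = (0, 1, 0)ᵀ.
Then v_1 = N · v_2 = (1, 0, 3)ᵀ.

Sanity check: (A − (4)·I) v_1 = (0, 0, 0)ᵀ = 0. ✓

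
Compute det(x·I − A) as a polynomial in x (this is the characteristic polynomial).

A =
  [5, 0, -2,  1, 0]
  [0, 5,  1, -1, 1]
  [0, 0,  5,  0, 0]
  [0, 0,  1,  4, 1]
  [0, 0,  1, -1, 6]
x^5 - 25*x^4 + 250*x^3 - 1250*x^2 + 3125*x - 3125

Expanding det(x·I − A) (e.g. by cofactor expansion or by noting that A is similar to its Jordan form J, which has the same characteristic polynomial as A) gives
  χ_A(x) = x^5 - 25*x^4 + 250*x^3 - 1250*x^2 + 3125*x - 3125
which factors as (x - 5)^5. The eigenvalues (with algebraic multiplicities) are λ = 5 with multiplicity 5.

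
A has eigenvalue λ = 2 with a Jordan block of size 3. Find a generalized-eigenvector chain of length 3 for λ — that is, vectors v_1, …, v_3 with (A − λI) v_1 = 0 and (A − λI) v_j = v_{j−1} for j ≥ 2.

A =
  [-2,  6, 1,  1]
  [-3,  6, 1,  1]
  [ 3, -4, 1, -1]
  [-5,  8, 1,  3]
A Jordan chain for λ = 2 of length 3:
v_1 = (-4, -2, 2, -6)ᵀ
v_2 = (-4, -3, 3, -5)ᵀ
v_3 = (1, 0, 0, 0)ᵀ

Let N = A − (2)·I. We want v_3 with N^3 v_3 = 0 but N^2 v_3 ≠ 0; then v_{j-1} := N · v_j for j = 3, …, 2.

Pick v_3 = (1, 0, 0, 0)ᵀ.
Then v_2 = N · v_3 = (-4, -3, 3, -5)ᵀ.
Then v_1 = N · v_2 = (-4, -2, 2, -6)ᵀ.

Sanity check: (A − (2)·I) v_1 = (0, 0, 0, 0)ᵀ = 0. ✓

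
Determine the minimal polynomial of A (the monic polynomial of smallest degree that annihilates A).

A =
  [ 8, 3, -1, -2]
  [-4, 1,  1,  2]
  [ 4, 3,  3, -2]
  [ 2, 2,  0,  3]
x^3 - 11*x^2 + 40*x - 48

The characteristic polynomial is χ_A(x) = (x - 4)^3*(x - 3), so the eigenvalues are known. The minimal polynomial is
  m_A(x) = Π_λ (x − λ)^{k_λ}
where k_λ is the size of the *largest* Jordan block for λ (equivalently, the smallest k with (A − λI)^k v = 0 for every generalised eigenvector v of λ).

  λ = 3: largest Jordan block has size 1, contributing (x − 3)
  λ = 4: largest Jordan block has size 2, contributing (x − 4)^2

So m_A(x) = (x - 4)^2*(x - 3) = x^3 - 11*x^2 + 40*x - 48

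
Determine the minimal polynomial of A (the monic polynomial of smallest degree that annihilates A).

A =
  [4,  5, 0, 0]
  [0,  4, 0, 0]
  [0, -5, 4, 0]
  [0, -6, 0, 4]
x^2 - 8*x + 16

The characteristic polynomial is χ_A(x) = (x - 4)^4, so the eigenvalues are known. The minimal polynomial is
  m_A(x) = Π_λ (x − λ)^{k_λ}
where k_λ is the size of the *largest* Jordan block for λ (equivalently, the smallest k with (A − λI)^k v = 0 for every generalised eigenvector v of λ).

  λ = 4: largest Jordan block has size 2, contributing (x − 4)^2

So m_A(x) = (x - 4)^2 = x^2 - 8*x + 16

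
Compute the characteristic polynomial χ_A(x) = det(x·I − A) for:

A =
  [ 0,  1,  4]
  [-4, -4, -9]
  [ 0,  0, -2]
x^3 + 6*x^2 + 12*x + 8

Expanding det(x·I − A) (e.g. by cofactor expansion or by noting that A is similar to its Jordan form J, which has the same characteristic polynomial as A) gives
  χ_A(x) = x^3 + 6*x^2 + 12*x + 8
which factors as (x + 2)^3. The eigenvalues (with algebraic multiplicities) are λ = -2 with multiplicity 3.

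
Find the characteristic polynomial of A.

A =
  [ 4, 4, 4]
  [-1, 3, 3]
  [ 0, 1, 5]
x^3 - 12*x^2 + 48*x - 64

Expanding det(x·I − A) (e.g. by cofactor expansion or by noting that A is similar to its Jordan form J, which has the same characteristic polynomial as A) gives
  χ_A(x) = x^3 - 12*x^2 + 48*x - 64
which factors as (x - 4)^3. The eigenvalues (with algebraic multiplicities) are λ = 4 with multiplicity 3.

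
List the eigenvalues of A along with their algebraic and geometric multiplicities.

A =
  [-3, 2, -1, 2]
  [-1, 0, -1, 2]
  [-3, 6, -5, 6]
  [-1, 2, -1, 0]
λ = -2: alg = 4, geom = 3

Step 1 — factor the characteristic polynomial to read off the algebraic multiplicities:
  χ_A(x) = (x + 2)^4

Step 2 — compute geometric multiplicities via the rank-nullity identity g(λ) = n − rank(A − λI):
  rank(A − (-2)·I) = 1, so dim ker(A − (-2)·I) = n − 1 = 3

Summary:
  λ = -2: algebraic multiplicity = 4, geometric multiplicity = 3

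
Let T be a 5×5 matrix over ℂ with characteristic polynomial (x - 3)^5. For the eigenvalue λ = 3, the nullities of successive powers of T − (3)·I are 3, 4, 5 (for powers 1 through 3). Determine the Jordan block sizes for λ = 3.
Block sizes for λ = 3: [3, 1, 1]

From the dimensions of kernels of powers, the number of Jordan blocks of size at least j is d_j − d_{j−1} where d_j = dim ker(N^j) (with d_0 = 0). Computing the differences gives [3, 1, 1].
The number of blocks of size exactly k is (#blocks of size ≥ k) − (#blocks of size ≥ k + 1), so the partition is: 2 block(s) of size 1, 1 block(s) of size 3.
In nonincreasing order the block sizes are [3, 1, 1].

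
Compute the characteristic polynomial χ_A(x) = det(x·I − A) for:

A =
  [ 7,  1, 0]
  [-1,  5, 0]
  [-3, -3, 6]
x^3 - 18*x^2 + 108*x - 216

Expanding det(x·I − A) (e.g. by cofactor expansion or by noting that A is similar to its Jordan form J, which has the same characteristic polynomial as A) gives
  χ_A(x) = x^3 - 18*x^2 + 108*x - 216
which factors as (x - 6)^3. The eigenvalues (with algebraic multiplicities) are λ = 6 with multiplicity 3.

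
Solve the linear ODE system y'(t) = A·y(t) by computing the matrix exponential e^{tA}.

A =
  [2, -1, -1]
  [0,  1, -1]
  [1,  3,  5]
e^{tA} =
  [-t*exp(3*t) + exp(3*t), -t*exp(3*t), -t*exp(3*t)]
  [-t*exp(3*t) + exp(3*t) - exp(2*t), -t*exp(3*t) + exp(2*t), -t*exp(3*t)]
  [2*t*exp(3*t) - exp(3*t) + exp(2*t), 2*t*exp(3*t) + exp(3*t) - exp(2*t), 2*t*exp(3*t) + exp(3*t)]

Strategy: write A = P · J · P⁻¹ where J is a Jordan canonical form, so e^{tA} = P · e^{tJ} · P⁻¹, and e^{tJ} can be computed block-by-block.

A has Jordan form
J =
  [2, 0, 0]
  [0, 3, 1]
  [0, 0, 3]
(up to reordering of blocks).

Per-block formulas:
  For a 2×2 Jordan block J_2(3): exp(t · J_2(3)) = e^(3t)·(I + t·N), where N is the 2×2 nilpotent shift.
  For a 1×1 block at λ = 2: exp(t · [2]) = [e^(2t)].

After assembling e^{tJ} and conjugating by P, we get:

e^{tA} =
  [-t*exp(3*t) + exp(3*t), -t*exp(3*t), -t*exp(3*t)]
  [-t*exp(3*t) + exp(3*t) - exp(2*t), -t*exp(3*t) + exp(2*t), -t*exp(3*t)]
  [2*t*exp(3*t) - exp(3*t) + exp(2*t), 2*t*exp(3*t) + exp(3*t) - exp(2*t), 2*t*exp(3*t) + exp(3*t)]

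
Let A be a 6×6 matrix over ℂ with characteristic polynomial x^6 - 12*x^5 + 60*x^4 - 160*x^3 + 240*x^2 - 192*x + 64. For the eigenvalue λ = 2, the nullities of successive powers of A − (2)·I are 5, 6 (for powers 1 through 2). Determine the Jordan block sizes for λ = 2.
Block sizes for λ = 2: [2, 1, 1, 1, 1]

From the dimensions of kernels of powers, the number of Jordan blocks of size at least j is d_j − d_{j−1} where d_j = dim ker(N^j) (with d_0 = 0). Computing the differences gives [5, 1].
The number of blocks of size exactly k is (#blocks of size ≥ k) − (#blocks of size ≥ k + 1), so the partition is: 4 block(s) of size 1, 1 block(s) of size 2.
In nonincreasing order the block sizes are [2, 1, 1, 1, 1].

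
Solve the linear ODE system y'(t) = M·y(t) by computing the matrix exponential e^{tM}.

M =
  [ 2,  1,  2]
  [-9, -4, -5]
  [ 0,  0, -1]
e^{tM} =
  [3*t*exp(-t) + exp(-t), t*exp(-t), t^2*exp(-t)/2 + 2*t*exp(-t)]
  [-9*t*exp(-t), -3*t*exp(-t) + exp(-t), -3*t^2*exp(-t)/2 - 5*t*exp(-t)]
  [0, 0, exp(-t)]

Strategy: write M = P · J · P⁻¹ where J is a Jordan canonical form, so e^{tM} = P · e^{tJ} · P⁻¹, and e^{tJ} can be computed block-by-block.

M has Jordan form
J =
  [-1,  1,  0]
  [ 0, -1,  1]
  [ 0,  0, -1]
(up to reordering of blocks).

Per-block formulas:
  For a 3×3 Jordan block J_3(-1): exp(t · J_3(-1)) = e^(-1t)·(I + t·N + (t^2/2)·N^2), where N is the 3×3 nilpotent shift.

After assembling e^{tJ} and conjugating by P, we get:

e^{tM} =
  [3*t*exp(-t) + exp(-t), t*exp(-t), t^2*exp(-t)/2 + 2*t*exp(-t)]
  [-9*t*exp(-t), -3*t*exp(-t) + exp(-t), -3*t^2*exp(-t)/2 - 5*t*exp(-t)]
  [0, 0, exp(-t)]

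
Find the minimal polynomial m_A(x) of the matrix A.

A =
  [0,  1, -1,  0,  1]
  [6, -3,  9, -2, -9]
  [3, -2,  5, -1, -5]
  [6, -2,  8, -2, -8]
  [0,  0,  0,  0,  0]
x^3

The characteristic polynomial is χ_A(x) = x^5, so the eigenvalues are known. The minimal polynomial is
  m_A(x) = Π_λ (x − λ)^{k_λ}
where k_λ is the size of the *largest* Jordan block for λ (equivalently, the smallest k with (A − λI)^k v = 0 for every generalised eigenvector v of λ).

  λ = 0: largest Jordan block has size 3, contributing (x − 0)^3

So m_A(x) = x^3 = x^3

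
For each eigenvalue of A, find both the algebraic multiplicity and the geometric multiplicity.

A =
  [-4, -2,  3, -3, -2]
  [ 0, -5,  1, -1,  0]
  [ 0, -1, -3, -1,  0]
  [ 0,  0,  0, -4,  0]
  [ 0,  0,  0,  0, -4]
λ = -4: alg = 5, geom = 3

Step 1 — factor the characteristic polynomial to read off the algebraic multiplicities:
  χ_A(x) = (x + 4)^5

Step 2 — compute geometric multiplicities via the rank-nullity identity g(λ) = n − rank(A − λI):
  rank(A − (-4)·I) = 2, so dim ker(A − (-4)·I) = n − 2 = 3

Summary:
  λ = -4: algebraic multiplicity = 5, geometric multiplicity = 3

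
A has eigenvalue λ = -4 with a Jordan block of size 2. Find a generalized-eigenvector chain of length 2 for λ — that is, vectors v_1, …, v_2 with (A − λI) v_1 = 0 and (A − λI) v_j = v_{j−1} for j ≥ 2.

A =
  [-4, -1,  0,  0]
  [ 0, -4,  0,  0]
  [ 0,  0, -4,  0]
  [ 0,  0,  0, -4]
A Jordan chain for λ = -4 of length 2:
v_1 = (-1, 0, 0, 0)ᵀ
v_2 = (0, 1, 0, 0)ᵀ

Let N = A − (-4)·I. We want v_2 with N^2 v_2 = 0 but N^1 v_2 ≠ 0; then v_{j-1} := N · v_j for j = 2, …, 2.

Pick v_2 = (0, 1, 0, 0)ᵀ.
Then v_1 = N · v_2 = (-1, 0, 0, 0)ᵀ.

Sanity check: (A − (-4)·I) v_1 = (0, 0, 0, 0)ᵀ = 0. ✓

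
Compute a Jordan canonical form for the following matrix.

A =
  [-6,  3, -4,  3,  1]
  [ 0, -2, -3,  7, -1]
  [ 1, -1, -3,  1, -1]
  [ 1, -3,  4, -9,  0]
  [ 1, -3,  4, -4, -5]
J_3(-5) ⊕ J_2(-5)

The characteristic polynomial is
  det(x·I − A) = x^5 + 25*x^4 + 250*x^3 + 1250*x^2 + 3125*x + 3125 = (x + 5)^5

Eigenvalues and multiplicities (the geometric multiplicity of λ is n − rank(A − λI), which equals the number of Jordan blocks for λ):
  λ = -5: algebraic multiplicity = 5, geometric multiplicity = 2

Determining the block sizes for each eigenvalue:
  λ = -5: with am = 5 and gm = 2, the partition is not yet determined (e.g. several partitions of 5 into 2 parts exist). Let N = A − (-5)·I. Computing rank(N^1) = 3, rank(N^2) = 1, rank(N^3) = 0; the number of blocks of size ≥ j is rank(N^{j−1}) − rank(N^j), giving [2, 2, 1]. So we have 1 block(s) of size 3, 1 block(s) of size 2 → block sizes [3, 2]

Assembling the blocks gives a Jordan form
J =
  [-5,  1,  0,  0,  0]
  [ 0, -5,  1,  0,  0]
  [ 0,  0, -5,  0,  0]
  [ 0,  0,  0, -5,  1]
  [ 0,  0,  0,  0, -5]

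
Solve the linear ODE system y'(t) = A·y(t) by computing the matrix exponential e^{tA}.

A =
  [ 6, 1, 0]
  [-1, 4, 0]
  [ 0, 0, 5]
e^{tA} =
  [t*exp(5*t) + exp(5*t), t*exp(5*t), 0]
  [-t*exp(5*t), -t*exp(5*t) + exp(5*t), 0]
  [0, 0, exp(5*t)]

Strategy: write A = P · J · P⁻¹ where J is a Jordan canonical form, so e^{tA} = P · e^{tJ} · P⁻¹, and e^{tJ} can be computed block-by-block.

A has Jordan form
J =
  [5, 1, 0]
  [0, 5, 0]
  [0, 0, 5]
(up to reordering of blocks).

Per-block formulas:
  For a 2×2 Jordan block J_2(5): exp(t · J_2(5)) = e^(5t)·(I + t·N), where N is the 2×2 nilpotent shift.
  For a 1×1 block at λ = 5: exp(t · [5]) = [e^(5t)].

After assembling e^{tJ} and conjugating by P, we get:

e^{tA} =
  [t*exp(5*t) + exp(5*t), t*exp(5*t), 0]
  [-t*exp(5*t), -t*exp(5*t) + exp(5*t), 0]
  [0, 0, exp(5*t)]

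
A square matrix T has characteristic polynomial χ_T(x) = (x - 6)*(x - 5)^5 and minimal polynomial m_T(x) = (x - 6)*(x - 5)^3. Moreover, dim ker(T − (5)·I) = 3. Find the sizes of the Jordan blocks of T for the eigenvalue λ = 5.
Block sizes for λ = 5: [3, 1, 1]

Step 1 — from the characteristic polynomial, algebraic multiplicity of λ = 5 is 5. From dim ker(T − (5)·I) = 3, there are exactly 3 Jordan blocks for λ = 5.
Step 2 — from the minimal polynomial, the factor (x − 5)^3 tells us the largest block for λ = 5 has size 3.
Step 3 — with total size 5, 3 blocks, and largest block 3, the block sizes (in nonincreasing order) are [3, 1, 1].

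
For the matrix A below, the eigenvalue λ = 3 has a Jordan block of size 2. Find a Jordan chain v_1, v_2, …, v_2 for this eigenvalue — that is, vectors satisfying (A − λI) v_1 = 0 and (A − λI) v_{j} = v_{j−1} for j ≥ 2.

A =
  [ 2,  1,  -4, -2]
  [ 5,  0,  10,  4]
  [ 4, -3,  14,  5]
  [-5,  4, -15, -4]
A Jordan chain for λ = 3 of length 2:
v_1 = (-1, 5, 4, -5)ᵀ
v_2 = (1, 0, 0, 0)ᵀ

Let N = A − (3)·I. We want v_2 with N^2 v_2 = 0 but N^1 v_2 ≠ 0; then v_{j-1} := N · v_j for j = 2, …, 2.

Pick v_2 = (1, 0, 0, 0)ᵀ.
Then v_1 = N · v_2 = (-1, 5, 4, -5)ᵀ.

Sanity check: (A − (3)·I) v_1 = (0, 0, 0, 0)ᵀ = 0. ✓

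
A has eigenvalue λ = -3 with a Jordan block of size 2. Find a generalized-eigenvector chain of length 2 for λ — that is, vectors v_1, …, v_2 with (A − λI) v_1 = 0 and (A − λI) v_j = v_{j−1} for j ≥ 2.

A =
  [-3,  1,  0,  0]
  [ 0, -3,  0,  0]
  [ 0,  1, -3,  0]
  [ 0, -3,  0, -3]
A Jordan chain for λ = -3 of length 2:
v_1 = (1, 0, 1, -3)ᵀ
v_2 = (0, 1, 0, 0)ᵀ

Let N = A − (-3)·I. We want v_2 with N^2 v_2 = 0 but N^1 v_2 ≠ 0; then v_{j-1} := N · v_j for j = 2, …, 2.

Pick v_2 = (0, 1, 0, 0)ᵀ.
Then v_1 = N · v_2 = (1, 0, 1, -3)ᵀ.

Sanity check: (A − (-3)·I) v_1 = (0, 0, 0, 0)ᵀ = 0. ✓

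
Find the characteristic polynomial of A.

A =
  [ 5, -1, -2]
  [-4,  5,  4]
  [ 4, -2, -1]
x^3 - 9*x^2 + 27*x - 27

Expanding det(x·I − A) (e.g. by cofactor expansion or by noting that A is similar to its Jordan form J, which has the same characteristic polynomial as A) gives
  χ_A(x) = x^3 - 9*x^2 + 27*x - 27
which factors as (x - 3)^3. The eigenvalues (with algebraic multiplicities) are λ = 3 with multiplicity 3.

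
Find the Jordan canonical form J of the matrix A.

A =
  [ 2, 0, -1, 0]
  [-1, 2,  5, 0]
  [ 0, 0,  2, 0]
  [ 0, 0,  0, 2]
J_3(2) ⊕ J_1(2)

The characteristic polynomial is
  det(x·I − A) = x^4 - 8*x^3 + 24*x^2 - 32*x + 16 = (x - 2)^4

Eigenvalues and multiplicities (the geometric multiplicity of λ is n − rank(A − λI), which equals the number of Jordan blocks for λ):
  λ = 2: algebraic multiplicity = 4, geometric multiplicity = 2

Determining the block sizes for each eigenvalue:
  λ = 2: with am = 4 and gm = 2, the partition is not yet determined (e.g. several partitions of 4 into 2 parts exist). Let N = A − (2)·I. Computing rank(N^1) = 2, rank(N^2) = 1, rank(N^3) = 0; the number of blocks of size ≥ j is rank(N^{j−1}) − rank(N^j), giving [2, 1, 1]. So we have 1 block(s) of size 3, 1 block(s) of size 1 → block sizes [3, 1]

Assembling the blocks gives a Jordan form
J =
  [2, 1, 0, 0]
  [0, 2, 1, 0]
  [0, 0, 2, 0]
  [0, 0, 0, 2]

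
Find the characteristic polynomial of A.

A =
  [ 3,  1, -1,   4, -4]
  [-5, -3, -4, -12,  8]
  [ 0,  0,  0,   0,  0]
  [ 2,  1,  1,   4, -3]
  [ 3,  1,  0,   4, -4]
x^5

Expanding det(x·I − A) (e.g. by cofactor expansion or by noting that A is similar to its Jordan form J, which has the same characteristic polynomial as A) gives
  χ_A(x) = x^5
which factors as x^5. The eigenvalues (with algebraic multiplicities) are λ = 0 with multiplicity 5.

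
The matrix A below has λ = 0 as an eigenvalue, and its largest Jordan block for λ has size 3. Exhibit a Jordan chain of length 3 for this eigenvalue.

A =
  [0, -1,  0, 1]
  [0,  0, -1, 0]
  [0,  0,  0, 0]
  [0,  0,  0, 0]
A Jordan chain for λ = 0 of length 3:
v_1 = (1, 0, 0, 0)ᵀ
v_2 = (0, -1, 0, 0)ᵀ
v_3 = (0, 0, 1, 0)ᵀ

Let N = A − (0)·I. We want v_3 with N^3 v_3 = 0 but N^2 v_3 ≠ 0; then v_{j-1} := N · v_j for j = 3, …, 2.

Pick v_3 = (0, 0, 1, 0)ᵀ.
Then v_2 = N · v_3 = (0, -1, 0, 0)ᵀ.
Then v_1 = N · v_2 = (1, 0, 0, 0)ᵀ.

Sanity check: (A − (0)·I) v_1 = (0, 0, 0, 0)ᵀ = 0. ✓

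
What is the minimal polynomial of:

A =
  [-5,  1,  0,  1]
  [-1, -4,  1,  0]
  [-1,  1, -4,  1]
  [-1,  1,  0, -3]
x^3 + 12*x^2 + 48*x + 64

The characteristic polynomial is χ_A(x) = (x + 4)^4, so the eigenvalues are known. The minimal polynomial is
  m_A(x) = Π_λ (x − λ)^{k_λ}
where k_λ is the size of the *largest* Jordan block for λ (equivalently, the smallest k with (A − λI)^k v = 0 for every generalised eigenvector v of λ).

  λ = -4: largest Jordan block has size 3, contributing (x + 4)^3

So m_A(x) = (x + 4)^3 = x^3 + 12*x^2 + 48*x + 64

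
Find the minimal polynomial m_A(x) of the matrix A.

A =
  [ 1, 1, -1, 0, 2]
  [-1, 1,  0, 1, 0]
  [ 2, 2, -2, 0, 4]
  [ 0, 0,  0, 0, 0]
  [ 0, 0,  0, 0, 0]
x^3

The characteristic polynomial is χ_A(x) = x^5, so the eigenvalues are known. The minimal polynomial is
  m_A(x) = Π_λ (x − λ)^{k_λ}
where k_λ is the size of the *largest* Jordan block for λ (equivalently, the smallest k with (A − λI)^k v = 0 for every generalised eigenvector v of λ).

  λ = 0: largest Jordan block has size 3, contributing (x − 0)^3

So m_A(x) = x^3 = x^3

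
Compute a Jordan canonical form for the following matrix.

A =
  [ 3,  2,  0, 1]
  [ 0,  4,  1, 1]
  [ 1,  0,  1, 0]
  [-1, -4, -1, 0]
J_3(2) ⊕ J_1(2)

The characteristic polynomial is
  det(x·I − A) = x^4 - 8*x^3 + 24*x^2 - 32*x + 16 = (x - 2)^4

Eigenvalues and multiplicities (the geometric multiplicity of λ is n − rank(A − λI), which equals the number of Jordan blocks for λ):
  λ = 2: algebraic multiplicity = 4, geometric multiplicity = 2

Determining the block sizes for each eigenvalue:
  λ = 2: with am = 4 and gm = 2, the partition is not yet determined (e.g. several partitions of 4 into 2 parts exist). Let N = A − (2)·I. Computing rank(N^1) = 2, rank(N^2) = 1, rank(N^3) = 0; the number of blocks of size ≥ j is rank(N^{j−1}) − rank(N^j), giving [2, 1, 1]. So we have 1 block(s) of size 3, 1 block(s) of size 1 → block sizes [3, 1]

Assembling the blocks gives a Jordan form
J =
  [2, 1, 0, 0]
  [0, 2, 1, 0]
  [0, 0, 2, 0]
  [0, 0, 0, 2]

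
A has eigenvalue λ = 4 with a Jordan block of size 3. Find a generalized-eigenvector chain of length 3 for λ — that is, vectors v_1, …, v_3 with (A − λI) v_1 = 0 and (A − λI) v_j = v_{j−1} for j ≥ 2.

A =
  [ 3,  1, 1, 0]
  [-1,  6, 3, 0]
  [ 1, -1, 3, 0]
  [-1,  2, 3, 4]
A Jordan chain for λ = 4 of length 3:
v_1 = (1, 2, -1, 2)ᵀ
v_2 = (-1, -1, 1, -1)ᵀ
v_3 = (1, 0, 0, 0)ᵀ

Let N = A − (4)·I. We want v_3 with N^3 v_3 = 0 but N^2 v_3 ≠ 0; then v_{j-1} := N · v_j for j = 3, …, 2.

Pick v_3 = (1, 0, 0, 0)ᵀ.
Then v_2 = N · v_3 = (-1, -1, 1, -1)ᵀ.
Then v_1 = N · v_2 = (1, 2, -1, 2)ᵀ.

Sanity check: (A − (4)·I) v_1 = (0, 0, 0, 0)ᵀ = 0. ✓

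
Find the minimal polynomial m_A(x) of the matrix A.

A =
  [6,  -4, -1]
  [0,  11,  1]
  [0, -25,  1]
x^3 - 18*x^2 + 108*x - 216

The characteristic polynomial is χ_A(x) = (x - 6)^3, so the eigenvalues are known. The minimal polynomial is
  m_A(x) = Π_λ (x − λ)^{k_λ}
where k_λ is the size of the *largest* Jordan block for λ (equivalently, the smallest k with (A − λI)^k v = 0 for every generalised eigenvector v of λ).

  λ = 6: largest Jordan block has size 3, contributing (x − 6)^3

So m_A(x) = (x - 6)^3 = x^3 - 18*x^2 + 108*x - 216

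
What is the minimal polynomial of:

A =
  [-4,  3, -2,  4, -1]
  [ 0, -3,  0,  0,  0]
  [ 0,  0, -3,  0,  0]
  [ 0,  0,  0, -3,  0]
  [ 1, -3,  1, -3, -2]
x^3 + 9*x^2 + 27*x + 27

The characteristic polynomial is χ_A(x) = (x + 3)^5, so the eigenvalues are known. The minimal polynomial is
  m_A(x) = Π_λ (x − λ)^{k_λ}
where k_λ is the size of the *largest* Jordan block for λ (equivalently, the smallest k with (A − λI)^k v = 0 for every generalised eigenvector v of λ).

  λ = -3: largest Jordan block has size 3, contributing (x + 3)^3

So m_A(x) = (x + 3)^3 = x^3 + 9*x^2 + 27*x + 27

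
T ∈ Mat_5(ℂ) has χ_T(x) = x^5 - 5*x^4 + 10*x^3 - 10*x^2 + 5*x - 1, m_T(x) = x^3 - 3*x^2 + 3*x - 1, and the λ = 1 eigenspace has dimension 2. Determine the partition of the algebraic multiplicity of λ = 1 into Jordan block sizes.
Block sizes for λ = 1: [3, 2]

Step 1 — from the characteristic polynomial, algebraic multiplicity of λ = 1 is 5. From dim ker(T − (1)·I) = 2, there are exactly 2 Jordan blocks for λ = 1.
Step 2 — from the minimal polynomial, the factor (x − 1)^3 tells us the largest block for λ = 1 has size 3.
Step 3 — with total size 5, 2 blocks, and largest block 3, the block sizes (in nonincreasing order) are [3, 2].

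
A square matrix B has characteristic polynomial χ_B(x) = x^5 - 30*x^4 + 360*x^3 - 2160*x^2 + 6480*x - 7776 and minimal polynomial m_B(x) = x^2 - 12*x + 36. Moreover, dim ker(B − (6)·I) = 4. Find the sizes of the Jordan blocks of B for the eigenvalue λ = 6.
Block sizes for λ = 6: [2, 1, 1, 1]

Step 1 — from the characteristic polynomial, algebraic multiplicity of λ = 6 is 5. From dim ker(B − (6)·I) = 4, there are exactly 4 Jordan blocks for λ = 6.
Step 2 — from the minimal polynomial, the factor (x − 6)^2 tells us the largest block for λ = 6 has size 2.
Step 3 — with total size 5, 4 blocks, and largest block 2, the block sizes (in nonincreasing order) are [2, 1, 1, 1].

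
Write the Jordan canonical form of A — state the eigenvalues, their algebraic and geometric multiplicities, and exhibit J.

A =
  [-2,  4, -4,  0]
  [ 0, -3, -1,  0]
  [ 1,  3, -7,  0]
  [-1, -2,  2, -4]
J_3(-4) ⊕ J_1(-4)

The characteristic polynomial is
  det(x·I − A) = x^4 + 16*x^3 + 96*x^2 + 256*x + 256 = (x + 4)^4

Eigenvalues and multiplicities (the geometric multiplicity of λ is n − rank(A − λI), which equals the number of Jordan blocks for λ):
  λ = -4: algebraic multiplicity = 4, geometric multiplicity = 2

Determining the block sizes for each eigenvalue:
  λ = -4: with am = 4 and gm = 2, the partition is not yet determined (e.g. several partitions of 4 into 2 parts exist). Let N = A − (-4)·I. Computing rank(N^1) = 2, rank(N^2) = 1, rank(N^3) = 0; the number of blocks of size ≥ j is rank(N^{j−1}) − rank(N^j), giving [2, 1, 1]. So we have 1 block(s) of size 3, 1 block(s) of size 1 → block sizes [3, 1]

Assembling the blocks gives a Jordan form
J =
  [-4,  1,  0,  0]
  [ 0, -4,  1,  0]
  [ 0,  0, -4,  0]
  [ 0,  0,  0, -4]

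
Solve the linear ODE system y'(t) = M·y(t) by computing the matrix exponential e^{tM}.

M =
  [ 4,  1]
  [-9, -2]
e^{tM} =
  [3*t*exp(t) + exp(t), t*exp(t)]
  [-9*t*exp(t), -3*t*exp(t) + exp(t)]

Strategy: write M = P · J · P⁻¹ where J is a Jordan canonical form, so e^{tM} = P · e^{tJ} · P⁻¹, and e^{tJ} can be computed block-by-block.

M has Jordan form
J =
  [1, 1]
  [0, 1]
(up to reordering of blocks).

Per-block formulas:
  For a 2×2 Jordan block J_2(1): exp(t · J_2(1)) = e^(1t)·(I + t·N), where N is the 2×2 nilpotent shift.

After assembling e^{tJ} and conjugating by P, we get:

e^{tM} =
  [3*t*exp(t) + exp(t), t*exp(t)]
  [-9*t*exp(t), -3*t*exp(t) + exp(t)]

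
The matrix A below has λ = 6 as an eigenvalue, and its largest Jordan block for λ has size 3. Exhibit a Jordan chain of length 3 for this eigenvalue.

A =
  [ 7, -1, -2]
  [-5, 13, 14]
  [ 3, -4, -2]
A Jordan chain for λ = 6 of length 3:
v_1 = (0, 2, -1)ᵀ
v_2 = (1, -5, 3)ᵀ
v_3 = (1, 0, 0)ᵀ

Let N = A − (6)·I. We want v_3 with N^3 v_3 = 0 but N^2 v_3 ≠ 0; then v_{j-1} := N · v_j for j = 3, …, 2.

Pick v_3 = (1, 0, 0)ᵀ.
Then v_2 = N · v_3 = (1, -5, 3)ᵀ.
Then v_1 = N · v_2 = (0, 2, -1)ᵀ.

Sanity check: (A − (6)·I) v_1 = (0, 0, 0)ᵀ = 0. ✓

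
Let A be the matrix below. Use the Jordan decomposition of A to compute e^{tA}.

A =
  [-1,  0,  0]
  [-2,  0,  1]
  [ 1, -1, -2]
e^{tA} =
  [exp(-t), 0, 0]
  [-t^2*exp(-t)/2 - 2*t*exp(-t), t*exp(-t) + exp(-t), t*exp(-t)]
  [t^2*exp(-t)/2 + t*exp(-t), -t*exp(-t), -t*exp(-t) + exp(-t)]

Strategy: write A = P · J · P⁻¹ where J is a Jordan canonical form, so e^{tA} = P · e^{tJ} · P⁻¹, and e^{tJ} can be computed block-by-block.

A has Jordan form
J =
  [-1,  1,  0]
  [ 0, -1,  1]
  [ 0,  0, -1]
(up to reordering of blocks).

Per-block formulas:
  For a 3×3 Jordan block J_3(-1): exp(t · J_3(-1)) = e^(-1t)·(I + t·N + (t^2/2)·N^2), where N is the 3×3 nilpotent shift.

After assembling e^{tJ} and conjugating by P, we get:

e^{tA} =
  [exp(-t), 0, 0]
  [-t^2*exp(-t)/2 - 2*t*exp(-t), t*exp(-t) + exp(-t), t*exp(-t)]
  [t^2*exp(-t)/2 + t*exp(-t), -t*exp(-t), -t*exp(-t) + exp(-t)]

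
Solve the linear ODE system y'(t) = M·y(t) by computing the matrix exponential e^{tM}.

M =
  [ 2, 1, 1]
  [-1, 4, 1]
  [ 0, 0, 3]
e^{tM} =
  [-t*exp(3*t) + exp(3*t), t*exp(3*t), t*exp(3*t)]
  [-t*exp(3*t), t*exp(3*t) + exp(3*t), t*exp(3*t)]
  [0, 0, exp(3*t)]

Strategy: write M = P · J · P⁻¹ where J is a Jordan canonical form, so e^{tM} = P · e^{tJ} · P⁻¹, and e^{tJ} can be computed block-by-block.

M has Jordan form
J =
  [3, 1, 0]
  [0, 3, 0]
  [0, 0, 3]
(up to reordering of blocks).

Per-block formulas:
  For a 2×2 Jordan block J_2(3): exp(t · J_2(3)) = e^(3t)·(I + t·N), where N is the 2×2 nilpotent shift.
  For a 1×1 block at λ = 3: exp(t · [3]) = [e^(3t)].

After assembling e^{tJ} and conjugating by P, we get:

e^{tM} =
  [-t*exp(3*t) + exp(3*t), t*exp(3*t), t*exp(3*t)]
  [-t*exp(3*t), t*exp(3*t) + exp(3*t), t*exp(3*t)]
  [0, 0, exp(3*t)]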